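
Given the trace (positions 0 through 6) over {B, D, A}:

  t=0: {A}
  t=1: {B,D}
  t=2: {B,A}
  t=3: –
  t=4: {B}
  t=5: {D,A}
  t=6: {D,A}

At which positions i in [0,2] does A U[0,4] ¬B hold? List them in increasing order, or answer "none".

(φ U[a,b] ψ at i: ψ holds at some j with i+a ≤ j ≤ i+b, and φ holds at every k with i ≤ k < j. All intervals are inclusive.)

Evaluate at each i in [0,2]:
  i=0: ✓ (rhs at j=0)
  i=1: ✗ (lhs fails at k=1 before rhs at j=3)
  i=2: ✓ (rhs at j=3; lhs holds on [2,2])

0, 2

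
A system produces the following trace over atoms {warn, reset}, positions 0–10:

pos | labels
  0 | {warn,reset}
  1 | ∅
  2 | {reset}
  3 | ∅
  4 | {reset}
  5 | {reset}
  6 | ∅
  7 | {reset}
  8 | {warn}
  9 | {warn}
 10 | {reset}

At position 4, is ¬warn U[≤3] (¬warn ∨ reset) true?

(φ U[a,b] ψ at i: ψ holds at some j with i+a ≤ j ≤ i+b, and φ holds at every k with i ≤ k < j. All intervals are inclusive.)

Need some j in [4,7] with (¬warn ∨ reset), and ¬warn at every k in [4,j-1].
  j=4: (¬warn ∨ reset) holds; no prefix to check → satisfied.

Yes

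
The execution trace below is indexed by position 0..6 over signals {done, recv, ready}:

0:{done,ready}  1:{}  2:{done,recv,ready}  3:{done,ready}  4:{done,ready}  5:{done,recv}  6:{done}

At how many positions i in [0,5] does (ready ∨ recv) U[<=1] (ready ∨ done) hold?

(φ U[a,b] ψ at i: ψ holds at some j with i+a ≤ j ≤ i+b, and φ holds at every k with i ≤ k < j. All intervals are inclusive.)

Evaluate at each i in [0,5]:
  i=0: ✓ (rhs at j=0)
  i=1: ✗ (lhs fails at k=1 before rhs at j=2)
  i=2: ✓ (rhs at j=2)
  i=3: ✓ (rhs at j=3)
  i=4: ✓ (rhs at j=4)
  i=5: ✓ (rhs at j=5)
Positions where it holds: {0, 2, 3, 4, 5} → 5.

5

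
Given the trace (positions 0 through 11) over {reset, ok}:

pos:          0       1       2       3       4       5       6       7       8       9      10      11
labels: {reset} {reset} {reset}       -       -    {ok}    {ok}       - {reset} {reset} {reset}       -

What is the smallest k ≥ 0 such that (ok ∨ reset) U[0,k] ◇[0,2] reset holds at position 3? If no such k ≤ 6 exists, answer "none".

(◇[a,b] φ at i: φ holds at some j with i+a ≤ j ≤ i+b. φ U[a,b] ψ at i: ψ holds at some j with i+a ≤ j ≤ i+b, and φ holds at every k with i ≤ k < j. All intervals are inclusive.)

none

Need earliest j ≥ 3 with ◇[0,2] reset, and (ok ∨ reset) at every k in [3,j-1].
  j=3: rhs fails.
  j=4: rhs fails.
  j=5: rhs fails.
  j=6: rhs holds but lhs fails at k=3.
  j=7: rhs holds but lhs fails at k=3.
  j=8: rhs holds but lhs fails at k=3.
  j=9: rhs holds but lhs fails at k=3.
No witness within the range → none.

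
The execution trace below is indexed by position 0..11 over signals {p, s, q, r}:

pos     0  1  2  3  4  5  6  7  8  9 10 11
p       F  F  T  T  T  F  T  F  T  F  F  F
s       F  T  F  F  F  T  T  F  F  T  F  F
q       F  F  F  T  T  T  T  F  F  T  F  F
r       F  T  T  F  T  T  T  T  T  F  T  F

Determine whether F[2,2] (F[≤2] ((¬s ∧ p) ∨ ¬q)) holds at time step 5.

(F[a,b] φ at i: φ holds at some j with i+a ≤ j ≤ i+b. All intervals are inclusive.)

Check F[≤2] ((¬s ∧ p) ∨ ¬q) at each j in [7,7]:
  j=7: holds (witness at 7)
Found at j=7 → formula holds.

Holds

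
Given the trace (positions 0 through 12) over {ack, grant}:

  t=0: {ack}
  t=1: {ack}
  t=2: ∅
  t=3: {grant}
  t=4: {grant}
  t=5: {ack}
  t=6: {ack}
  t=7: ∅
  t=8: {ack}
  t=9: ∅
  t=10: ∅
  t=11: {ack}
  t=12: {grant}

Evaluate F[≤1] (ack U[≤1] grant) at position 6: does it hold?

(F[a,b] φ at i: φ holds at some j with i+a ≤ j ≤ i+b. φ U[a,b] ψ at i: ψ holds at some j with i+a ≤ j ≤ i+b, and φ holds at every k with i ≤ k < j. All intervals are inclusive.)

Check (ack U[≤1] grant) at each j in [6,7]:
  j=6: fails
  j=7: fails
No position in the window satisfies it → formula fails.

Does not hold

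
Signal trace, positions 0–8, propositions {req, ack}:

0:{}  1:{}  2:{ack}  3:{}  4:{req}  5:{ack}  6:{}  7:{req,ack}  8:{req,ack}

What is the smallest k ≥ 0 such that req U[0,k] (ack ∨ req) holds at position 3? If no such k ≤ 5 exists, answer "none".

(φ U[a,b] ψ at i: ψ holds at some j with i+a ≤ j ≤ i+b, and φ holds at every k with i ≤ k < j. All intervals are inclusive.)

Need earliest j ≥ 3 with (ack ∨ req), and req at every k in [3,j-1].
  j=3: rhs fails.
  j=4: rhs holds but lhs fails at k=3.
  j=5: rhs holds but lhs fails at k=3.
  j=6: rhs fails.
  j=7: rhs holds but lhs fails at k=3.
  j=8: rhs holds but lhs fails at k=3.
No witness within the range → none.

none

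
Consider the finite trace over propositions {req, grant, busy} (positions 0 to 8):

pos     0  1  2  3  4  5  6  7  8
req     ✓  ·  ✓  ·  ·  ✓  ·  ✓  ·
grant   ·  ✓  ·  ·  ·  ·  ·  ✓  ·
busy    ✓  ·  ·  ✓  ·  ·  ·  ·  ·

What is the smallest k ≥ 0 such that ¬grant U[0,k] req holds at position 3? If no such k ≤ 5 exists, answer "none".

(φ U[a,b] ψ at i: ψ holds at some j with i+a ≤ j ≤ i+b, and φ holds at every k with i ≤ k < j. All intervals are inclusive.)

2

Need earliest j ≥ 3 with req, and ¬grant at every k in [3,j-1].
  j=3: rhs fails.
  j=4: rhs fails.
  j=5: rhs holds; lhs holds on [3,4]. k = 2.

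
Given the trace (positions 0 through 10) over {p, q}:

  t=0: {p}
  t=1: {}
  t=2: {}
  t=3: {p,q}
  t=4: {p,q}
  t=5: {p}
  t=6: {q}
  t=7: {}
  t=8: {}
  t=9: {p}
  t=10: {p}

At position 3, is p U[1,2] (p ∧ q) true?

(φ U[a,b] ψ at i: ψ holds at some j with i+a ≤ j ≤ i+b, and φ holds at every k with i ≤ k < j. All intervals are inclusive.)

Holds

Need some j in [4,5] with (p ∧ q), and p at every k in [3,j-1].
  j=4: (p ∧ q) holds; p holds at every k in [3,3] → satisfied.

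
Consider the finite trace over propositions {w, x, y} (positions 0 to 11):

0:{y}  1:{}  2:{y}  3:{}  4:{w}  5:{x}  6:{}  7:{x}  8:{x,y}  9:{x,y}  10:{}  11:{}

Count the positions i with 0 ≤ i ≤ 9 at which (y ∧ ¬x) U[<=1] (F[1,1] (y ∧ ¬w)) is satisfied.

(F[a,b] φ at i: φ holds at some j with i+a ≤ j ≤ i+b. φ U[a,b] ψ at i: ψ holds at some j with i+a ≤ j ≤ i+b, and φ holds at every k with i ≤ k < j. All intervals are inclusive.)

4

Evaluate at each i in [0,9]:
  i=0: ✓ (rhs at j=1; lhs holds on [0,0])
  i=1: ✓ (rhs at j=1)
  i=2: ✗ (no rhs in [2,3])
  i=3: ✗ (no rhs in [3,4])
  i=4: ✗ (no rhs in [4,5])
  i=5: ✗ (no rhs in [5,6])
  i=6: ✗ (lhs fails at k=6 before rhs at j=7)
  i=7: ✓ (rhs at j=7)
  i=8: ✓ (rhs at j=8)
  i=9: ✗ (no rhs in [9,10])
Positions where it holds: {0, 1, 7, 8} → 4.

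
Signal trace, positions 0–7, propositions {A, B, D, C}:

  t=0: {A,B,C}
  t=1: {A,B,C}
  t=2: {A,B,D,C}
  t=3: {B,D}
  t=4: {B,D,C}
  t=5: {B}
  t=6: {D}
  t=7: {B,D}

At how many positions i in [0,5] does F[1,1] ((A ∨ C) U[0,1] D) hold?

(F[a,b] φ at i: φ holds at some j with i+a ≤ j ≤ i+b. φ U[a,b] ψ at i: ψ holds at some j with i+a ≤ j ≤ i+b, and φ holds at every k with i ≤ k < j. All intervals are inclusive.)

Evaluate at each i in [0,5]:
  i=0: ✓ (witness j=1)
  i=1: ✓ (witness j=2)
  i=2: ✓ (witness j=3)
  i=3: ✓ (witness j=4)
  i=4: ✗ (none in [5,5])
  i=5: ✓ (witness j=6)
Positions where it holds: {0, 1, 2, 3, 5} → 5.

5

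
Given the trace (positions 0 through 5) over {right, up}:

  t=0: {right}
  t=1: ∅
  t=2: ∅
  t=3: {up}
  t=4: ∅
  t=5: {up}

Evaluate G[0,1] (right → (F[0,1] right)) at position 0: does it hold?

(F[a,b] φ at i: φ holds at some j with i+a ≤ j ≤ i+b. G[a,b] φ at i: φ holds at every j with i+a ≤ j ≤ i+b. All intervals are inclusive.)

Holds

Check (right → (F[0,1] right)) at every j in [0,1]:
  j=0: antecedent true; consequent holds (witness at 0) → ✓
  j=1: antecedent false → ✓
All positions satisfy it → formula holds.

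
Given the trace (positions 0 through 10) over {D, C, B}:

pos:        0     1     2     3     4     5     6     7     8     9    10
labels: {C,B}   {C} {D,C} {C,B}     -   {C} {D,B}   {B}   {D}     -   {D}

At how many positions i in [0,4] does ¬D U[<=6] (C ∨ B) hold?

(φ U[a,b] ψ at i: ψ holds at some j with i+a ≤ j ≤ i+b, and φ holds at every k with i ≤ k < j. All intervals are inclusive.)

Evaluate at each i in [0,4]:
  i=0: ✓ (rhs at j=0)
  i=1: ✓ (rhs at j=1)
  i=2: ✓ (rhs at j=2)
  i=3: ✓ (rhs at j=3)
  i=4: ✓ (rhs at j=5; lhs holds on [4,4])
Positions where it holds: {0, 1, 2, 3, 4} → 5.

5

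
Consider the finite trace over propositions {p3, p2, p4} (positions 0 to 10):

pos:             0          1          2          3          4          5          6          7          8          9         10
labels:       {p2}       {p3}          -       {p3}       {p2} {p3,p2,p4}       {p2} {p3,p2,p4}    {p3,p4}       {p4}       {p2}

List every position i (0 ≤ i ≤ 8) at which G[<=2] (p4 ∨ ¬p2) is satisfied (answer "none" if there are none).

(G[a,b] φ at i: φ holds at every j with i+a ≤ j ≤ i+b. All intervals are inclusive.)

Evaluate at each i in [0,8]:
  i=0: ✗ (fails at j=0)
  i=1: ✓ (all of [1,3])
  i=2: ✗ (fails at j=4)
  i=3: ✗ (fails at j=4)
  i=4: ✗ (fails at j=4)
  i=5: ✗ (fails at j=6)
  i=6: ✗ (fails at j=6)
  i=7: ✓ (all of [7,9])
  i=8: ✗ (fails at j=10)

1, 7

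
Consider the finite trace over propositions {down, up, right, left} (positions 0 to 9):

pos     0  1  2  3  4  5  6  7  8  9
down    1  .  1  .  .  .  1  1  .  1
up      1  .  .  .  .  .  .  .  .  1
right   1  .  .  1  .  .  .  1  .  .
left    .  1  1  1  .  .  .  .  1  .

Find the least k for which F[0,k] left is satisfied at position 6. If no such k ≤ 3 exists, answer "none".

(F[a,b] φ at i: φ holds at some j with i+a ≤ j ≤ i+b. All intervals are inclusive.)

Scan j = 6,7,… for left:
  j=6: fails
  j=7: fails
  j=8: holds
First hit at j=8, so smallest k = 8-6 = 2.

2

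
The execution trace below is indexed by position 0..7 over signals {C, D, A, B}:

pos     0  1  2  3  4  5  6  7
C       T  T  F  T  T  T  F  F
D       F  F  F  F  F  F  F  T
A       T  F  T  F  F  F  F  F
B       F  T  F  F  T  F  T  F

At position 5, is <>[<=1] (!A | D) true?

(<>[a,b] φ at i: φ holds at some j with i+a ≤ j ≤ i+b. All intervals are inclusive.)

True

Check (!A | D) at each j in [5,6]:
  j=5: true
  j=6: true
Found at j=5 → formula holds.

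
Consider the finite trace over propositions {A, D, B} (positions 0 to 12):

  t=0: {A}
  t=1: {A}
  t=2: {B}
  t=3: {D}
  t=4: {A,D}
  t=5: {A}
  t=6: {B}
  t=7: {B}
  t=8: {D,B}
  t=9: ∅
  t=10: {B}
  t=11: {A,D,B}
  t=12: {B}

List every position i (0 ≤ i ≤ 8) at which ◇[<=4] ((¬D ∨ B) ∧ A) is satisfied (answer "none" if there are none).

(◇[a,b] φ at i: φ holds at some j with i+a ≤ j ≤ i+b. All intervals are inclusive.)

Evaluate at each i in [0,8]:
  i=0: ✓ (witness j=0)
  i=1: ✓ (witness j=1)
  i=2: ✓ (witness j=5)
  i=3: ✓ (witness j=5)
  i=4: ✓ (witness j=5)
  i=5: ✓ (witness j=5)
  i=6: ✗ (none in [6,10])
  i=7: ✓ (witness j=11)
  i=8: ✓ (witness j=11)

0, 1, 2, 3, 4, 5, 7, 8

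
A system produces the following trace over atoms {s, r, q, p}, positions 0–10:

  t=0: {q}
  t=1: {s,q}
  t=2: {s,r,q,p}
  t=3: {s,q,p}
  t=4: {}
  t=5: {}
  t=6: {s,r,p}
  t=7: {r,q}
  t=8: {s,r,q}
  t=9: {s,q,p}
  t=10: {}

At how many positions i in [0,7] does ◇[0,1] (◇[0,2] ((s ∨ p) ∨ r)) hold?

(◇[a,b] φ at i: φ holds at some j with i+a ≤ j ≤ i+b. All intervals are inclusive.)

Evaluate at each i in [0,7]:
  i=0: ✓ (witness j=0)
  i=1: ✓ (witness j=1)
  i=2: ✓ (witness j=2)
  i=3: ✓ (witness j=3)
  i=4: ✓ (witness j=4)
  i=5: ✓ (witness j=5)
  i=6: ✓ (witness j=6)
  i=7: ✓ (witness j=7)
Positions where it holds: {0, 1, 2, 3, 4, 5, 6, 7} → 8.

8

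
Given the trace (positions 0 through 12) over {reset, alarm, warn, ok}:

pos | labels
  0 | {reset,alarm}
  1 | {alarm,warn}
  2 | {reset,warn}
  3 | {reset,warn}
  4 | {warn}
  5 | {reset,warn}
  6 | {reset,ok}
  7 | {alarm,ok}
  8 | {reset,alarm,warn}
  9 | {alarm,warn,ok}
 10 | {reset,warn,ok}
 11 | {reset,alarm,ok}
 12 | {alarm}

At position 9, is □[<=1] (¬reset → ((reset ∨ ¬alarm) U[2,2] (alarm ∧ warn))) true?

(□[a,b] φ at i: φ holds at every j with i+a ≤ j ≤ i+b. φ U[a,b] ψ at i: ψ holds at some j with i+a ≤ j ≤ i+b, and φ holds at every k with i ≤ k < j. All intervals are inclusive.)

No

Check (¬reset → ((reset ∨ ¬alarm) U[2,2] (alarm ∧ warn))) at every j in [9,10]:
  j=9: antecedent true; consequent fails → ✗
  j=10: antecedent false → ✓
Fails at j=9 → formula fails.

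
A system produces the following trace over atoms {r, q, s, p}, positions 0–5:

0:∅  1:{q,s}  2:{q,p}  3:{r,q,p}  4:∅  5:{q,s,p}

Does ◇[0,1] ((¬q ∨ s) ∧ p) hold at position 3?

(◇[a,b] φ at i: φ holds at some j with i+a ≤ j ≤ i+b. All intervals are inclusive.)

Does not hold

Check ((¬q ∨ s) ∧ p) at each j in [3,4]:
  j=3: false
  j=4: false
No position in the window satisfies it → formula fails.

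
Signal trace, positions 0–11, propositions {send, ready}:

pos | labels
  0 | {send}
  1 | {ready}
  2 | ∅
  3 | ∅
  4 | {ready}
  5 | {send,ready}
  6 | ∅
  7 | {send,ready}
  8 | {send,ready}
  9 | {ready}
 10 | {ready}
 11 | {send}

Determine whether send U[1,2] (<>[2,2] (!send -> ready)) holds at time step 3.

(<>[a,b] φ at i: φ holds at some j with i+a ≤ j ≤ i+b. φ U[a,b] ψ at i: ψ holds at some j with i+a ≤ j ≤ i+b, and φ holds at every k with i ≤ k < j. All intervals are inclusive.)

Need some j in [4,5] with <>[2,2] (!send -> ready), and send at every k in [3,j-1].
  j=4: <>[2,2] (!send -> ready) — fails (none in [6,6]).
  j=5: <>[2,2] (!send -> ready) holds, but send fails at k=3 → not this j.
No j in the window works → until fails.

No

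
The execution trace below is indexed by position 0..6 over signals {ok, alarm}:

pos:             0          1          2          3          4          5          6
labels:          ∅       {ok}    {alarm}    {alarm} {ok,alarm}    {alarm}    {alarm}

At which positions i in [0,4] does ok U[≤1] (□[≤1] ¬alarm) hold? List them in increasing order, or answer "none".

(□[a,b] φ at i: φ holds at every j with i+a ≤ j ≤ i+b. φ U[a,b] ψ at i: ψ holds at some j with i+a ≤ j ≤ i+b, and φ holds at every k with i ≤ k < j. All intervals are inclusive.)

0

Evaluate at each i in [0,4]:
  i=0: ✓ (rhs at j=0)
  i=1: ✗ (no rhs in [1,2])
  i=2: ✗ (no rhs in [2,3])
  i=3: ✗ (no rhs in [3,4])
  i=4: ✗ (no rhs in [4,5])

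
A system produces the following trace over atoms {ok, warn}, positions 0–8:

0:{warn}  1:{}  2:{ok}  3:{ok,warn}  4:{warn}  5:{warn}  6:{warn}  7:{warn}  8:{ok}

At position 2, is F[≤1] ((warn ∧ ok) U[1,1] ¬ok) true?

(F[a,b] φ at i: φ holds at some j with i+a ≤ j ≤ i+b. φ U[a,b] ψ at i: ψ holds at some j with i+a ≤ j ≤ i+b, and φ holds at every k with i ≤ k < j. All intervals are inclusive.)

Check ((warn ∧ ok) U[1,1] ¬ok) at each j in [2,3]:
  j=2: fails
  j=3: holds
Found at j=3 → formula holds.

Holds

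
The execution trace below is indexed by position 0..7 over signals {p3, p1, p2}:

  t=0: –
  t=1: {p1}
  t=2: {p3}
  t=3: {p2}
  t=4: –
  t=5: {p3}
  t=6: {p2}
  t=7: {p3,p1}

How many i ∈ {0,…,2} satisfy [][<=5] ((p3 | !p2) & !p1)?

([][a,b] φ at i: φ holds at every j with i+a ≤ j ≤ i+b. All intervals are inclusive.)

Evaluate at each i in [0,2]:
  i=0: ✗ (fails at j=1)
  i=1: ✗ (fails at j=1)
  i=2: ✗ (fails at j=3)
Positions where it holds: {} → 0.

0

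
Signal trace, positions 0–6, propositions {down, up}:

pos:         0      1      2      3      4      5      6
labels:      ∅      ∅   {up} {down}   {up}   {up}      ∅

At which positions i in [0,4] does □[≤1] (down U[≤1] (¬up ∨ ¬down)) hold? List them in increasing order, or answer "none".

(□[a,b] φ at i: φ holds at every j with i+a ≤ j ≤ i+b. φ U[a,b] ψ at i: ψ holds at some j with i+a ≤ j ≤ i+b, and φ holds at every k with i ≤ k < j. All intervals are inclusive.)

Evaluate at each i in [0,4]:
  i=0: ✓ (all of [0,1])
  i=1: ✓ (all of [1,2])
  i=2: ✓ (all of [2,3])
  i=3: ✓ (all of [3,4])
  i=4: ✓ (all of [4,5])

0, 1, 2, 3, 4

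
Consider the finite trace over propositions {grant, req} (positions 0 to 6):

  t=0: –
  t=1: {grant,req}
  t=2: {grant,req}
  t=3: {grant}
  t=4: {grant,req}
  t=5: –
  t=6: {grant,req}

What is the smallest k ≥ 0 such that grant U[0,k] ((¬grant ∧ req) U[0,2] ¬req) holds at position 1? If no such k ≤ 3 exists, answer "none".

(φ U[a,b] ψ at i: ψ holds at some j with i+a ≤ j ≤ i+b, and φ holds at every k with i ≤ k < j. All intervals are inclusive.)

2

Need earliest j ≥ 1 with ((¬grant ∧ req) U[0,2] ¬req), and grant at every k in [1,j-1].
  j=1: rhs fails.
  j=2: rhs fails.
  j=3: rhs holds; lhs holds on [1,2]. k = 2.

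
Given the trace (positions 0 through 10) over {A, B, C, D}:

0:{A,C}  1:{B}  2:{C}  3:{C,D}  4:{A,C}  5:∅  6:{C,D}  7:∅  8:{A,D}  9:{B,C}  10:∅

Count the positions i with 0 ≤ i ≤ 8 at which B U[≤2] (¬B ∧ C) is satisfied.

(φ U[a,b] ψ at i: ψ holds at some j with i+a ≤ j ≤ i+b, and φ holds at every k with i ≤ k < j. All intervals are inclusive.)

Evaluate at each i in [0,8]:
  i=0: ✓ (rhs at j=0)
  i=1: ✓ (rhs at j=2; lhs holds on [1,1])
  i=2: ✓ (rhs at j=2)
  i=3: ✓ (rhs at j=3)
  i=4: ✓ (rhs at j=4)
  i=5: ✗ (lhs fails at k=5 before rhs at j=6)
  i=6: ✓ (rhs at j=6)
  i=7: ✗ (no rhs in [7,9])
  i=8: ✗ (no rhs in [8,10])
Positions where it holds: {0, 1, 2, 3, 4, 6} → 6.

6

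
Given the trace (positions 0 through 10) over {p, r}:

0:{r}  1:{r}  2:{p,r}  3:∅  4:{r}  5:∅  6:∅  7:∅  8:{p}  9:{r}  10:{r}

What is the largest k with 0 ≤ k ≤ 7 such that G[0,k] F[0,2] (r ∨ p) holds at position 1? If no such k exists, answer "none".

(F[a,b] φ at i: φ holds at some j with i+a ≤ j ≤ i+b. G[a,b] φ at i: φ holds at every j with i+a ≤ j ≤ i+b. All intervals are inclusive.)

3

F[0,2] (r ∨ p) must hold from j=1 onward; find where it first fails.
  j=1: holds
  j=2: holds
  j=3: holds
  j=4: holds
  j=5: fails
Holds on [1,4], so largest k = 3.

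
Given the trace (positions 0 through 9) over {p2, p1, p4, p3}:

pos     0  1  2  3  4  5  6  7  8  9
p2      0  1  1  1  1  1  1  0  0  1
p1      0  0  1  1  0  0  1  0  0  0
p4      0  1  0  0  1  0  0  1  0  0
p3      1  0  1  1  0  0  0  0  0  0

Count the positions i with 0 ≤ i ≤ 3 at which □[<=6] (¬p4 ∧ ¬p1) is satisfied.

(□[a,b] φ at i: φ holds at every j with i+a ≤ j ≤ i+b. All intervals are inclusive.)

Evaluate at each i in [0,3]:
  i=0: ✗ (fails at j=1)
  i=1: ✗ (fails at j=1)
  i=2: ✗ (fails at j=2)
  i=3: ✗ (fails at j=3)
Positions where it holds: {} → 0.

0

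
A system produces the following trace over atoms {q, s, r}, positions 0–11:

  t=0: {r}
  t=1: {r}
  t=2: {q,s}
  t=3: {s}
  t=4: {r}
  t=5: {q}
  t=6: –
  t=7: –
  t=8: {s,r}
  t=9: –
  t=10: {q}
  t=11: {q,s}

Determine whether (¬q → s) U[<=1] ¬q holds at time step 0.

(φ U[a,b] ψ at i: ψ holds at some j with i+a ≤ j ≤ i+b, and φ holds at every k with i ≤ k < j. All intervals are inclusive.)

Need some j in [0,1] with ¬q, and (¬q → s) at every k in [0,j-1].
  j=0: ¬q holds; no prefix to check → satisfied.

True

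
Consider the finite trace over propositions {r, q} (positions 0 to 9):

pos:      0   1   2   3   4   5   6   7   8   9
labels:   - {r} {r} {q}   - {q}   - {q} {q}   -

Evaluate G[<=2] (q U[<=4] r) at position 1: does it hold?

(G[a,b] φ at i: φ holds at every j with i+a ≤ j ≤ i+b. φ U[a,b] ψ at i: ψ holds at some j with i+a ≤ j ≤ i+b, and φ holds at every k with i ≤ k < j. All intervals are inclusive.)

Check (q U[<=4] r) at every j in [1,3]:
  j=1: holds
  j=2: holds
  j=3: fails
Fails at j=3 → formula fails.

No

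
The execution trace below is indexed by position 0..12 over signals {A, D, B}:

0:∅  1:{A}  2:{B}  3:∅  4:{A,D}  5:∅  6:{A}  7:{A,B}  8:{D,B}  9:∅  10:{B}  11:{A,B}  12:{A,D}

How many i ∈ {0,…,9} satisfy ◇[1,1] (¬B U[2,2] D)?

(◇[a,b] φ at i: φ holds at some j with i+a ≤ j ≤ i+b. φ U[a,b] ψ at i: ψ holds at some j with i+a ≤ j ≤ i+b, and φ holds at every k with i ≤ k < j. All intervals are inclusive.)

Evaluate at each i in [0,9]:
  i=0: ✗ (none in [1,1])
  i=1: ✗ (none in [2,2])
  i=2: ✗ (none in [3,3])
  i=3: ✗ (none in [4,4])
  i=4: ✗ (none in [5,5])
  i=5: ✗ (none in [6,6])
  i=6: ✗ (none in [7,7])
  i=7: ✗ (none in [8,8])
  i=8: ✗ (none in [9,9])
  i=9: ✗ (none in [10,10])
Positions where it holds: {} → 0.

0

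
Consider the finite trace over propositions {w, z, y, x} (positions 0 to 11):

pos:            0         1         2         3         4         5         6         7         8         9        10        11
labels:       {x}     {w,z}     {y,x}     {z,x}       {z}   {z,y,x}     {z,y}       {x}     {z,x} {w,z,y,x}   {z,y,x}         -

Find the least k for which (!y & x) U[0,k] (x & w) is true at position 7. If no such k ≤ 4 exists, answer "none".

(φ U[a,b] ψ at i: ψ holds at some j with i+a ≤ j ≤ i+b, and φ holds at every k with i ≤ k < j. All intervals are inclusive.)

2

Need earliest j ≥ 7 with (x & w), and (!y & x) at every k in [7,j-1].
  j=7: rhs fails.
  j=8: rhs fails.
  j=9: rhs holds; lhs holds on [7,8]. k = 2.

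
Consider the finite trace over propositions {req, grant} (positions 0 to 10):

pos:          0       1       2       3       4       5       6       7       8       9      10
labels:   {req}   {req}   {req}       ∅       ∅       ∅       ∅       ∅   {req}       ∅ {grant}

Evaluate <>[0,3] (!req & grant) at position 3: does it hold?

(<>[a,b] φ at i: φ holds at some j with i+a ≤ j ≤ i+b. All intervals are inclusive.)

No

Check (!req & grant) at each j in [3,6]:
  j=3: false
  j=4: false
  j=5: false
  j=6: false
No position in the window satisfies it → formula fails.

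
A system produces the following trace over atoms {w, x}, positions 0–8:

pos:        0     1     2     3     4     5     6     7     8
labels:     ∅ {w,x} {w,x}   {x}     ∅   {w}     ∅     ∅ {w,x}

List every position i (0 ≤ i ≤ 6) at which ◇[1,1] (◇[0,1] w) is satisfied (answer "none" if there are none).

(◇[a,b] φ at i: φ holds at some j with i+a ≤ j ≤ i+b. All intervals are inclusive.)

0, 1, 3, 4, 6

Evaluate at each i in [0,6]:
  i=0: ✓ (witness j=1)
  i=1: ✓ (witness j=2)
  i=2: ✗ (none in [3,3])
  i=3: ✓ (witness j=4)
  i=4: ✓ (witness j=5)
  i=5: ✗ (none in [6,6])
  i=6: ✓ (witness j=7)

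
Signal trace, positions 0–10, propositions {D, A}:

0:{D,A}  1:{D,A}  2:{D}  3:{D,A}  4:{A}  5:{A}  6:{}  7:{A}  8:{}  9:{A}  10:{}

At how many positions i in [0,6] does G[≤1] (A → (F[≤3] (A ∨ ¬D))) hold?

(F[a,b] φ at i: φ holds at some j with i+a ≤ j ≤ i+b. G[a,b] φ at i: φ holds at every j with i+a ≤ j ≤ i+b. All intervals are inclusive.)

Evaluate at each i in [0,6]:
  i=0: ✓ (all of [0,1])
  i=1: ✓ (all of [1,2])
  i=2: ✓ (all of [2,3])
  i=3: ✓ (all of [3,4])
  i=4: ✓ (all of [4,5])
  i=5: ✓ (all of [5,6])
  i=6: ✓ (all of [6,7])
Positions where it holds: {0, 1, 2, 3, 4, 5, 6} → 7.

7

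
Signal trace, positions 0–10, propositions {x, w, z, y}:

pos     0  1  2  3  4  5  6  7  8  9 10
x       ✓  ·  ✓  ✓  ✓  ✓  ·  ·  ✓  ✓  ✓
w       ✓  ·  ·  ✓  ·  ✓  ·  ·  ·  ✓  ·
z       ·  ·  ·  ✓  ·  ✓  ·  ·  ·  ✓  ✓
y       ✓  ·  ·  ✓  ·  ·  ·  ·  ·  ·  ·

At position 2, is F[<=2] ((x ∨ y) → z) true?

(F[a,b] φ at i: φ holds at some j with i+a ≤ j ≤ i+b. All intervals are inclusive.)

Check ((x ∨ y) → z) at each j in [2,4]:
  j=2: false
  j=3: true
  j=4: false
Found at j=3 → formula holds.

Yes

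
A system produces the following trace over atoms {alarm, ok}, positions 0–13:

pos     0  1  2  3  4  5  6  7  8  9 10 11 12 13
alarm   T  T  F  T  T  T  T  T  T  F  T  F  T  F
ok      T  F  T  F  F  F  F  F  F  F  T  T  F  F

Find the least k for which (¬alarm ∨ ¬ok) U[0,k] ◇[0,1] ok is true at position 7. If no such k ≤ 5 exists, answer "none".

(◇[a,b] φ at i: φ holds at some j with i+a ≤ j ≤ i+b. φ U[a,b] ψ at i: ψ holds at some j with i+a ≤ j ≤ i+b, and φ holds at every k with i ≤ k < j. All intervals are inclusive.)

Need earliest j ≥ 7 with ◇[0,1] ok, and (¬alarm ∨ ¬ok) at every k in [7,j-1].
  j=7: rhs fails.
  j=8: rhs fails.
  j=9: rhs holds; lhs holds on [7,8]. k = 2.

2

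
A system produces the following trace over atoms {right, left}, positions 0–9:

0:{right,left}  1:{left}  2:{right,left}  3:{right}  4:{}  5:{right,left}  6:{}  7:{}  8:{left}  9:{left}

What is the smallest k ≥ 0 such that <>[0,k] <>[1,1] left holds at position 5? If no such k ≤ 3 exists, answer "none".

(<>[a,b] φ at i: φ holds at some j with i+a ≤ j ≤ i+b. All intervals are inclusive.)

2

Scan j = 5,6,… for <>[1,1] left:
  j=5: fails
  j=6: fails
  j=7: holds
First hit at j=7, so smallest k = 7-5 = 2.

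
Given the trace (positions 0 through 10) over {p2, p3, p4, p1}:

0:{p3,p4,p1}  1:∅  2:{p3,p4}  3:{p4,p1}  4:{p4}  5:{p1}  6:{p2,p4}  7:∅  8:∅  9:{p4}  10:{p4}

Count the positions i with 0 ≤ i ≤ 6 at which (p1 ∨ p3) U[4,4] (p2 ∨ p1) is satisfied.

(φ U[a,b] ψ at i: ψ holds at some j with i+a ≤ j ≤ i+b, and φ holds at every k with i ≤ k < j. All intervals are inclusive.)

0

Evaluate at each i in [0,6]:
  i=0: ✗ (no rhs in [4,4])
  i=1: ✗ (lhs fails at k=1 before rhs at j=5)
  i=2: ✗ (lhs fails at k=4 before rhs at j=6)
  i=3: ✗ (no rhs in [7,7])
  i=4: ✗ (no rhs in [8,8])
  i=5: ✗ (no rhs in [9,9])
  i=6: ✗ (no rhs in [10,10])
Positions where it holds: {} → 0.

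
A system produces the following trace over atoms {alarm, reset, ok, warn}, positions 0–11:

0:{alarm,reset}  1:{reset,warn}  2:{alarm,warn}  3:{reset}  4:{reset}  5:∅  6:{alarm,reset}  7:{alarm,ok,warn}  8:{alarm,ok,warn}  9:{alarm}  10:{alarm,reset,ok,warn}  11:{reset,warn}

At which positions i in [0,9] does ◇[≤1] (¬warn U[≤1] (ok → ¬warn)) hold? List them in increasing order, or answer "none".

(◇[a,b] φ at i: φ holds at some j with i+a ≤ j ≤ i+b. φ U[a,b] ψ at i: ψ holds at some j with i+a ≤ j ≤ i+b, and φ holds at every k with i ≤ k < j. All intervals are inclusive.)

Evaluate at each i in [0,9]:
  i=0: ✓ (witness j=0)
  i=1: ✓ (witness j=1)
  i=2: ✓ (witness j=2)
  i=3: ✓ (witness j=3)
  i=4: ✓ (witness j=4)
  i=5: ✓ (witness j=5)
  i=6: ✓ (witness j=6)
  i=7: ✗ (none in [7,8])
  i=8: ✓ (witness j=9)
  i=9: ✓ (witness j=9)

0, 1, 2, 3, 4, 5, 6, 8, 9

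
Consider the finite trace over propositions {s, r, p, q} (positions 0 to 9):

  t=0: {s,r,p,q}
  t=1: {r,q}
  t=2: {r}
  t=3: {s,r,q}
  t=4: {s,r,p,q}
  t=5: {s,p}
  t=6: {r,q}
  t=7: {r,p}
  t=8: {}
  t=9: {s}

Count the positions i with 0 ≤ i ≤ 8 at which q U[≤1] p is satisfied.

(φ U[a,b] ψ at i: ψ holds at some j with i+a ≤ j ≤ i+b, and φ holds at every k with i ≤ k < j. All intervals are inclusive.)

6

Evaluate at each i in [0,8]:
  i=0: ✓ (rhs at j=0)
  i=1: ✗ (no rhs in [1,2])
  i=2: ✗ (no rhs in [2,3])
  i=3: ✓ (rhs at j=4; lhs holds on [3,3])
  i=4: ✓ (rhs at j=4)
  i=5: ✓ (rhs at j=5)
  i=6: ✓ (rhs at j=7; lhs holds on [6,6])
  i=7: ✓ (rhs at j=7)
  i=8: ✗ (no rhs in [8,9])
Positions where it holds: {0, 3, 4, 5, 6, 7} → 6.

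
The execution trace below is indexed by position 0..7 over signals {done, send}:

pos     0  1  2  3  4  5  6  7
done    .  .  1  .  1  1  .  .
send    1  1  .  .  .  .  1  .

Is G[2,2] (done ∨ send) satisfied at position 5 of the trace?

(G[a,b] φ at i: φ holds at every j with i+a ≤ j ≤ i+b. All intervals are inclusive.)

Does not hold

Check (done ∨ send) at every j in [7,7]:
  j=7: false
Fails at j=7 → formula fails.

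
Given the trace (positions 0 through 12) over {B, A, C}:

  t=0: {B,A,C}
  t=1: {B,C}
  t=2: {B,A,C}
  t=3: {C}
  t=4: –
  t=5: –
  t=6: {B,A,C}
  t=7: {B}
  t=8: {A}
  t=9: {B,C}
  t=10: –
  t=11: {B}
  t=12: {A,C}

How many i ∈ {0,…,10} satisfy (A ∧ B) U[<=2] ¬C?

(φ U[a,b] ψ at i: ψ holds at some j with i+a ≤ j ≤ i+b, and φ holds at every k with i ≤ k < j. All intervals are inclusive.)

Evaluate at each i in [0,10]:
  i=0: ✗ (no rhs in [0,2])
  i=1: ✗ (no rhs in [1,3])
  i=2: ✗ (lhs fails at k=3 before rhs at j=4)
  i=3: ✗ (lhs fails at k=3 before rhs at j=4)
  i=4: ✓ (rhs at j=4)
  i=5: ✓ (rhs at j=5)
  i=6: ✓ (rhs at j=7; lhs holds on [6,6])
  i=7: ✓ (rhs at j=7)
  i=8: ✓ (rhs at j=8)
  i=9: ✗ (lhs fails at k=9 before rhs at j=10)
  i=10: ✓ (rhs at j=10)
Positions where it holds: {4, 5, 6, 7, 8, 10} → 6.

6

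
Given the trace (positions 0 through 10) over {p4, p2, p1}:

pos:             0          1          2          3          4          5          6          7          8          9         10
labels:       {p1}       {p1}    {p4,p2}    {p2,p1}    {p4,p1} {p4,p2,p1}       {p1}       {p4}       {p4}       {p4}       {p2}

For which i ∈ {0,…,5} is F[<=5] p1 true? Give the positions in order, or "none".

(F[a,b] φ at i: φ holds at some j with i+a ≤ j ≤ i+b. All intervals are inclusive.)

Evaluate at each i in [0,5]:
  i=0: ✓ (witness j=0)
  i=1: ✓ (witness j=1)
  i=2: ✓ (witness j=3)
  i=3: ✓ (witness j=3)
  i=4: ✓ (witness j=4)
  i=5: ✓ (witness j=5)

0, 1, 2, 3, 4, 5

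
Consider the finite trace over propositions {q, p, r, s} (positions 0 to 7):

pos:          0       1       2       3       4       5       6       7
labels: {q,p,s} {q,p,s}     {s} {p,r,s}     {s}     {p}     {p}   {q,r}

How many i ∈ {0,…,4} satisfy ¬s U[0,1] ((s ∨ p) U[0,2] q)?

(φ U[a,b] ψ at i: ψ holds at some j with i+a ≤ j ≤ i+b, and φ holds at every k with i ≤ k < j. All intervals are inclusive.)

Evaluate at each i in [0,4]:
  i=0: ✓ (rhs at j=0)
  i=1: ✓ (rhs at j=1)
  i=2: ✗ (no rhs in [2,3])
  i=3: ✗ (no rhs in [3,4])
  i=4: ✗ (lhs fails at k=4 before rhs at j=5)
Positions where it holds: {0, 1} → 2.

2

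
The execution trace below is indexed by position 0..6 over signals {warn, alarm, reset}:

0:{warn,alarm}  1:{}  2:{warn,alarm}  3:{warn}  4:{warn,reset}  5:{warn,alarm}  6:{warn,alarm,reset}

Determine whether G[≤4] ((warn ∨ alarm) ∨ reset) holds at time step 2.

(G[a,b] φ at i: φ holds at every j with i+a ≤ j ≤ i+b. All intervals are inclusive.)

Yes

Check ((warn ∨ alarm) ∨ reset) at every j in [2,6]:
  j=2: true
  j=3: true
  j=4: true
  j=5: true
  j=6: true
All positions satisfy it → formula holds.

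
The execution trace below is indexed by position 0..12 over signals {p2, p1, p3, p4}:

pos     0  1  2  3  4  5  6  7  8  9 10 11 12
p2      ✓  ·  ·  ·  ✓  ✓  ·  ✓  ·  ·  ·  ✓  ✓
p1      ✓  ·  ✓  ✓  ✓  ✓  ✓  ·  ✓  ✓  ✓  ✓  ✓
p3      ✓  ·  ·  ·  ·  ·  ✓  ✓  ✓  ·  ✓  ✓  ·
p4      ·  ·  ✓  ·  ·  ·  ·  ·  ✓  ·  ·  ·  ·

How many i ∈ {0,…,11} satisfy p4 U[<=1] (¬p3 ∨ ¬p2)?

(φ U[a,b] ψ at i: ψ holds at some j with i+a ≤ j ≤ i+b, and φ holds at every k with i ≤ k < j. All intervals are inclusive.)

9

Evaluate at each i in [0,11]:
  i=0: ✗ (lhs fails at k=0 before rhs at j=1)
  i=1: ✓ (rhs at j=1)
  i=2: ✓ (rhs at j=2)
  i=3: ✓ (rhs at j=3)
  i=4: ✓ (rhs at j=4)
  i=5: ✓ (rhs at j=5)
  i=6: ✓ (rhs at j=6)
  i=7: ✗ (lhs fails at k=7 before rhs at j=8)
  i=8: ✓ (rhs at j=8)
  i=9: ✓ (rhs at j=9)
  i=10: ✓ (rhs at j=10)
  i=11: ✗ (lhs fails at k=11 before rhs at j=12)
Positions where it holds: {1, 2, 3, 4, 5, 6, 8, 9, 10} → 9.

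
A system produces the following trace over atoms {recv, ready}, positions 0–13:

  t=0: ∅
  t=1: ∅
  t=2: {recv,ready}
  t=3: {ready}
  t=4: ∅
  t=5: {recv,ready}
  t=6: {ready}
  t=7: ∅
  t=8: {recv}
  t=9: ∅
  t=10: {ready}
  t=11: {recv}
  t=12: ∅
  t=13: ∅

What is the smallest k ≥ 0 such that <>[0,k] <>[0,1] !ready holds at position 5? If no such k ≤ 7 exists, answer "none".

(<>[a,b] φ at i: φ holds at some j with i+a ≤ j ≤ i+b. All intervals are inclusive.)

1

Scan j = 5,6,… for <>[0,1] !ready:
  j=5: fails
  j=6: holds
First hit at j=6, so smallest k = 6-5 = 1.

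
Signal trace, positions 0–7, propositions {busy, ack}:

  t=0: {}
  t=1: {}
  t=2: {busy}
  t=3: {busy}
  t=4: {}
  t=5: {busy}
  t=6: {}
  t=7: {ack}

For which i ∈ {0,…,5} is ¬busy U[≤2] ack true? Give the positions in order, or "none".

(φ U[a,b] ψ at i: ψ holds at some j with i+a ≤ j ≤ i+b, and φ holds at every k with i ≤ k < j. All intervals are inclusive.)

Evaluate at each i in [0,5]:
  i=0: ✗ (no rhs in [0,2])
  i=1: ✗ (no rhs in [1,3])
  i=2: ✗ (no rhs in [2,4])
  i=3: ✗ (no rhs in [3,5])
  i=4: ✗ (no rhs in [4,6])
  i=5: ✗ (lhs fails at k=5 before rhs at j=7)

none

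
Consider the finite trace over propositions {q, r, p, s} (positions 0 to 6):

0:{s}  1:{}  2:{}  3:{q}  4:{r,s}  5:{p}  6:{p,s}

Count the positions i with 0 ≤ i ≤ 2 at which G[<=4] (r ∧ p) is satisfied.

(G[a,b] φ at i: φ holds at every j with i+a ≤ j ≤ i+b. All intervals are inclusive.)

Evaluate at each i in [0,2]:
  i=0: ✗ (fails at j=0)
  i=1: ✗ (fails at j=1)
  i=2: ✗ (fails at j=2)
Positions where it holds: {} → 0.

0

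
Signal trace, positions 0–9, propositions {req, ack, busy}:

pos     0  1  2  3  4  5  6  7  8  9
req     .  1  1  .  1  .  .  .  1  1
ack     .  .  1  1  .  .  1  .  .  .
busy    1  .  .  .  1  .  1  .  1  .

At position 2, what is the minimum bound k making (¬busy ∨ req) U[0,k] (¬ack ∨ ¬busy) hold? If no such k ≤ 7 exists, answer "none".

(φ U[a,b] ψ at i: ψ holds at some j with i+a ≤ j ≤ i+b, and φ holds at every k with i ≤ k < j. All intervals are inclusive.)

0

Need earliest j ≥ 2 with (¬ack ∨ ¬busy), and (¬busy ∨ req) at every k in [2,j-1].
  j=2: rhs holds (empty prefix). k = 0.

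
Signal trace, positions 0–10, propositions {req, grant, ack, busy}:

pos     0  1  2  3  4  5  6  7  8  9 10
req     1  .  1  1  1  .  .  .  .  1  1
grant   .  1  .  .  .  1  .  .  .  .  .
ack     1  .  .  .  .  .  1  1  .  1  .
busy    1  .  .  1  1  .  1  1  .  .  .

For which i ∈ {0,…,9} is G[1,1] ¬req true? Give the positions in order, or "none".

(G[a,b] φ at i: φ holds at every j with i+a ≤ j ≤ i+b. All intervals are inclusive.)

0, 4, 5, 6, 7

Evaluate at each i in [0,9]:
  i=0: ✓ (all of [1,1])
  i=1: ✗ (fails at j=2)
  i=2: ✗ (fails at j=3)
  i=3: ✗ (fails at j=4)
  i=4: ✓ (all of [5,5])
  i=5: ✓ (all of [6,6])
  i=6: ✓ (all of [7,7])
  i=7: ✓ (all of [8,8])
  i=8: ✗ (fails at j=9)
  i=9: ✗ (fails at j=10)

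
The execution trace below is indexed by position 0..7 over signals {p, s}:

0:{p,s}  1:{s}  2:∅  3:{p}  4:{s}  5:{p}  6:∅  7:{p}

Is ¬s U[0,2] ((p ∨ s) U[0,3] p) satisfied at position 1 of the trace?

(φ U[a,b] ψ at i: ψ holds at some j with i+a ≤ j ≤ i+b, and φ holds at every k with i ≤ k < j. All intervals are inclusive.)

Need some j in [1,3] with ((p ∨ s) U[0,3] p), and ¬s at every k in [1,j-1].
  j=1: ((p ∨ s) U[0,3] p) — fails.
  j=2: ((p ∨ s) U[0,3] p) — fails.
  j=3: ((p ∨ s) U[0,3] p) holds, but ¬s fails at k=1 → not this j.
No j in the window works → until fails.

Does not hold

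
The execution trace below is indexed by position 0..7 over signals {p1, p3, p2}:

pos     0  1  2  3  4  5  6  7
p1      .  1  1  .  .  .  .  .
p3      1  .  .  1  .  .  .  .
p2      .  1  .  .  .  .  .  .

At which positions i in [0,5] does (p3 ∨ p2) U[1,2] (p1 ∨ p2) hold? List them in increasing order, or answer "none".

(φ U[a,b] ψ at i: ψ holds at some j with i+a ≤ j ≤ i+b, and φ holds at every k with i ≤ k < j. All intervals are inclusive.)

Evaluate at each i in [0,5]:
  i=0: ✓ (rhs at j=1; lhs holds on [0,0])
  i=1: ✓ (rhs at j=2; lhs holds on [1,1])
  i=2: ✗ (no rhs in [3,4])
  i=3: ✗ (no rhs in [4,5])
  i=4: ✗ (no rhs in [5,6])
  i=5: ✗ (no rhs in [6,7])

0, 1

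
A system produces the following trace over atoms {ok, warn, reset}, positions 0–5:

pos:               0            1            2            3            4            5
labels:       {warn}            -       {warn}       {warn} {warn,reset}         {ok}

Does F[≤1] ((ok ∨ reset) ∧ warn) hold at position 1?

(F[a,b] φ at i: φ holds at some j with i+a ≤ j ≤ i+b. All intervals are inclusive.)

False

Check ((ok ∨ reset) ∧ warn) at each j in [1,2]:
  j=1: false
  j=2: false
No position in the window satisfies it → formula fails.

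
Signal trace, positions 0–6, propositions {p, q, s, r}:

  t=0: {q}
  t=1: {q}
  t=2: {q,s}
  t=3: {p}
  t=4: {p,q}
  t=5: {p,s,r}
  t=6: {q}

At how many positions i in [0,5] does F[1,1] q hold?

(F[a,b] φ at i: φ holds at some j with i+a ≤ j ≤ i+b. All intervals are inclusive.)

4

Evaluate at each i in [0,5]:
  i=0: ✓ (witness j=1)
  i=1: ✓ (witness j=2)
  i=2: ✗ (none in [3,3])
  i=3: ✓ (witness j=4)
  i=4: ✗ (none in [5,5])
  i=5: ✓ (witness j=6)
Positions where it holds: {0, 1, 3, 5} → 4.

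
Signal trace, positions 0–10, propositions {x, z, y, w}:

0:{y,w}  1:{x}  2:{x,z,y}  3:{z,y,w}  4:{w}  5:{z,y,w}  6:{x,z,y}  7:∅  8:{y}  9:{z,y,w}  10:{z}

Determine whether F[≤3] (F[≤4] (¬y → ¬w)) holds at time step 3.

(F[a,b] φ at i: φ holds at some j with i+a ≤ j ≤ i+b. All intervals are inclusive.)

Yes

Check F[≤4] (¬y → ¬w) at each j in [3,6]:
  j=3: holds (witness at 3)
  j=4: holds (witness at 5)
  j=5: holds (witness at 5)
  j=6: holds (witness at 6)
Found at j=3 → formula holds.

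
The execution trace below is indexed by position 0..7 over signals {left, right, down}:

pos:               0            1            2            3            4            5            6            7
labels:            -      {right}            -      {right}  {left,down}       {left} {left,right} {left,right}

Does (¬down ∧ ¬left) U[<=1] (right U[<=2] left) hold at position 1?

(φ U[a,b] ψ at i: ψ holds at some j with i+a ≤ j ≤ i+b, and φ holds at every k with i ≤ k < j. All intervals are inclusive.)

Need some j in [1,2] with (right U[<=2] left), and (¬down ∧ ¬left) at every k in [1,j-1].
  j=1: (right U[<=2] left) — fails.
  j=2: (right U[<=2] left) — fails.
No j in the window works → until fails.

Does not hold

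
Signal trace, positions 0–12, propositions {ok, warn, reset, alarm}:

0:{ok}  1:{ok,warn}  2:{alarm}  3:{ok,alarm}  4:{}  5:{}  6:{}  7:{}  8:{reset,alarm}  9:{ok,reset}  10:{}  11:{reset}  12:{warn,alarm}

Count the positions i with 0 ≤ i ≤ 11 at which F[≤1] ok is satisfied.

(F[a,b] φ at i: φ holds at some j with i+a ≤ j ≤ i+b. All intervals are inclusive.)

Evaluate at each i in [0,11]:
  i=0: ✓ (witness j=0)
  i=1: ✓ (witness j=1)
  i=2: ✓ (witness j=3)
  i=3: ✓ (witness j=3)
  i=4: ✗ (none in [4,5])
  i=5: ✗ (none in [5,6])
  i=6: ✗ (none in [6,7])
  i=7: ✗ (none in [7,8])
  i=8: ✓ (witness j=9)
  i=9: ✓ (witness j=9)
  i=10: ✗ (none in [10,11])
  i=11: ✗ (none in [11,12])
Positions where it holds: {0, 1, 2, 3, 8, 9} → 6.

6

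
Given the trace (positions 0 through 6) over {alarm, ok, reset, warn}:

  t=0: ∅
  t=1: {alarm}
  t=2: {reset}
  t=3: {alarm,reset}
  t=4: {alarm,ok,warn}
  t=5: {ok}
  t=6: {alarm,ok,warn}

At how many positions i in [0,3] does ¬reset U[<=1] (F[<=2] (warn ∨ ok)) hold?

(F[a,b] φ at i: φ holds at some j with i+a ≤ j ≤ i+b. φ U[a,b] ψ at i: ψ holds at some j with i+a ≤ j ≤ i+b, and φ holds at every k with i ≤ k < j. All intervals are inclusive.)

3

Evaluate at each i in [0,3]:
  i=0: ✗ (no rhs in [0,1])
  i=1: ✓ (rhs at j=2; lhs holds on [1,1])
  i=2: ✓ (rhs at j=2)
  i=3: ✓ (rhs at j=3)
Positions where it holds: {1, 2, 3} → 3.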